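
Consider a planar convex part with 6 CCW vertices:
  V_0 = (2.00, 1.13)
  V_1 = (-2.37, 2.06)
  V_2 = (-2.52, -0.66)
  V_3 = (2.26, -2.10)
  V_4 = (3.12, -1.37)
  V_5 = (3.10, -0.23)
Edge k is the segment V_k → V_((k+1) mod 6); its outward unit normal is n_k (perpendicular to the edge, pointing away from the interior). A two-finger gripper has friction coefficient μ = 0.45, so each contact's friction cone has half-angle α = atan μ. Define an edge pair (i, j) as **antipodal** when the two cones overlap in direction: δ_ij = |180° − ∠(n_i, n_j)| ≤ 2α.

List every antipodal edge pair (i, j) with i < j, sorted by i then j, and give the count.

count = 5; pairs: (0,2), (1,3), (1,4), (1,5), (2,5)

α = atan 0.45 = 24.23°;  2α = 48.46°
n_0 = (+0.2082, +0.9781)
n_1 = (-0.9985, +0.0551)
n_2 = (-0.2885, -0.9575)
n_3 = (+0.6471, -0.7624)
n_4 = (+0.9998, +0.0175)
n_5 = (+0.7775, +0.6289)
  (0,1): δ = 81.14°  ·
  (0,2): δ = 4.75°  ✓
  (0,3): δ = 52.34°  ·
  (0,4): δ = 103.02°  ·
  (0,5): δ = 140.98°  ·
  (1,2): δ = 103.61°  ·
  (1,3): δ = 46.52°  ✓
  (1,4): δ = 4.16°  ✓
  (1,5): δ = 42.12°  ✓
  (2,3): δ = 122.91°  ·
  (2,4): δ = 72.23°  ·
  (2,5): δ = 34.27°  ✓
  (3,4): δ = 129.32°  ·
  (3,5): δ = 91.36°  ·
  (4,5): δ = 142.04°  ·
antipodal pairs: 5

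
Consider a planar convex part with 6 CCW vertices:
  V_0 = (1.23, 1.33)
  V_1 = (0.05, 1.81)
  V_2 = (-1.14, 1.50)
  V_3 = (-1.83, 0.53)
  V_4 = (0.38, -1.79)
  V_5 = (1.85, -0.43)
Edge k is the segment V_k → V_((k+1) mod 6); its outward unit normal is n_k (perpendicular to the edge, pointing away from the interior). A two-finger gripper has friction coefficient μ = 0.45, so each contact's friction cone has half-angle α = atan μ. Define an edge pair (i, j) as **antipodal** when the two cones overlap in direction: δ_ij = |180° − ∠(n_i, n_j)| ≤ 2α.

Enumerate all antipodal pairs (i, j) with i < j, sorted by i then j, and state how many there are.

α = atan 0.45 = 24.23°;  2α = 48.46°
n_0 = (+0.3768, +0.9263)
n_1 = (-0.2521, +0.9677)
n_2 = (-0.8149, +0.5796)
n_3 = (-0.7241, -0.6897)
n_4 = (+0.6791, -0.7340)
n_5 = (+0.9432, +0.3323)
  (0,1): δ = 143.26°  ·
  (0,2): δ = 103.29°  ·
  (0,3): δ = 24.26°  ✓
  (0,4): δ = 64.91°  ·
  (0,5): δ = 131.54°  ·
  (1,2): δ = 140.03°  ·
  (1,3): δ = 60.99°  ·
  (1,4): δ = 28.17°  ✓
  (1,5): δ = 94.80°  ·
  (2,3): δ = 100.97°  ·
  (2,4): δ = 11.80°  ✓
  (2,5): δ = 54.83°  ·
  (3,4): δ = 90.83°  ·
  (3,5): δ = 24.20°  ✓
  (4,5): δ = 113.37°  ·
antipodal pairs: 4

count = 4; pairs: (0,3), (1,4), (2,4), (3,5)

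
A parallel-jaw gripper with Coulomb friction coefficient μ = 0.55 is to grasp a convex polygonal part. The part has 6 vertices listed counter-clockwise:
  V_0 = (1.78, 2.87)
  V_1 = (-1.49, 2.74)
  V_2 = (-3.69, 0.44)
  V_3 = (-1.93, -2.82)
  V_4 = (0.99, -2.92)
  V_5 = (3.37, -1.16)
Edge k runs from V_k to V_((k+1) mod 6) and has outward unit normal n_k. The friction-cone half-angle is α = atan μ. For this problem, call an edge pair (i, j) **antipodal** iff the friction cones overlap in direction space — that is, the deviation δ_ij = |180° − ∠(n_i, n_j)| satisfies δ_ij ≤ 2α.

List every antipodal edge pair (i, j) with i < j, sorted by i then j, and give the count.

count = 5; pairs: (0,3), (0,4), (1,3), (1,4), (2,5)

α = atan 0.55 = 28.81°;  2α = 57.62°
n_0 = (-0.0397, +0.9992)
n_1 = (-0.7226, +0.6912)
n_2 = (-0.8800, -0.4751)
n_3 = (-0.0342, -0.9994)
n_4 = (+0.5946, -0.8040)
n_5 = (+0.9302, +0.3670)
  (0,1): δ = 136.00°  ·
  (0,2): δ = 63.91°  ·
  (0,3): δ = 4.24°  ✓
  (0,4): δ = 34.21°  ✓
  (0,5): δ = 109.25°  ·
  (1,2): δ = 107.91°  ·
  (1,3): δ = 48.23°  ✓
  (1,4): δ = 9.79°  ✓
  (1,5): δ = 65.26°  ·
  (2,3): δ = 120.33°  ·
  (2,4): δ = 81.88°  ·
  (2,5): δ = 6.83°  ✓
  (3,4): δ = 141.56°  ·
  (3,5): δ = 66.51°  ·
  (4,5): δ = 104.95°  ·
antipodal pairs: 5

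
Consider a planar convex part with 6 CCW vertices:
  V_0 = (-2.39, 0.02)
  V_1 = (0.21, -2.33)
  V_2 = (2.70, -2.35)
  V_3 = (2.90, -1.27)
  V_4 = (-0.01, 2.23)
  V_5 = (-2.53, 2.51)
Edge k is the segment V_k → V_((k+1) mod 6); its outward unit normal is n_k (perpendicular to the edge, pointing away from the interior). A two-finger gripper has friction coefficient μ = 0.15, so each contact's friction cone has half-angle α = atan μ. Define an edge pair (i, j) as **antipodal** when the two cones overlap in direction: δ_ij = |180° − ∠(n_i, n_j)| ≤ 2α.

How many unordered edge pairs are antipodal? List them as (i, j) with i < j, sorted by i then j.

count = 3; pairs: (0,3), (1,4), (2,5)

α = atan 0.15 = 8.53°;  2α = 17.06°
n_0 = (-0.6705, -0.7419)
n_1 = (-0.0080, -1.0000)
n_2 = (+0.9833, -0.1821)
n_3 = (+0.7689, +0.6393)
n_4 = (+0.1104, +0.9939)
n_5 = (-0.9984, -0.0561)
  (0,1): δ = 138.35°  ·
  (0,2): δ = 58.38°  ·
  (0,3): δ = 8.15°  ✓
  (0,4): δ = 35.77°  ·
  (0,5): δ = 135.33°  ·
  (1,2): δ = 100.03°  ·
  (1,3): δ = 49.80°  ·
  (1,4): δ = 5.88°  ✓
  (1,5): δ = 93.68°  ·
  (2,3): δ = 129.77°  ·
  (2,4): δ = 85.85°  ·
  (2,5): δ = 13.71°  ✓
  (3,4): δ = 136.08°  ·
  (3,5): δ = 36.52°  ·
  (4,5): δ = 80.44°  ·
antipodal pairs: 3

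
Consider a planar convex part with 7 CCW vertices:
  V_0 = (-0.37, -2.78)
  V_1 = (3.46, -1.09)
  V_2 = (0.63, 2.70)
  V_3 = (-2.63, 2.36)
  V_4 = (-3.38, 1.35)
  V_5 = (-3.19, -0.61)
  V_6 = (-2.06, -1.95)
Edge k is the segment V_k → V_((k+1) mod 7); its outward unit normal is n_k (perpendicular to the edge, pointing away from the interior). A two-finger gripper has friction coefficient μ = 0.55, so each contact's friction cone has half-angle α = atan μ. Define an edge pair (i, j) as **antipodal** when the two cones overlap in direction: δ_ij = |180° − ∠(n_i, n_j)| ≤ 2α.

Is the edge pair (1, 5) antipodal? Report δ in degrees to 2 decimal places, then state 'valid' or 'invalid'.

α = atan 0.55 = 28.81°;  2α = 57.62°
edge 1: e_1 = (-2.83, +3.79);  n_1 = (+0.8013, +0.5983)
edge 5: e_5 = (+1.13, -1.34);  n_5 = (-0.7645, -0.6447)
∠(n_1, n_5) = 176.61°
δ = |180° − 176.61°| = 3.39°
3.39° ≤ 2α = 57.62°  →  valid

δ = 3.39°, valid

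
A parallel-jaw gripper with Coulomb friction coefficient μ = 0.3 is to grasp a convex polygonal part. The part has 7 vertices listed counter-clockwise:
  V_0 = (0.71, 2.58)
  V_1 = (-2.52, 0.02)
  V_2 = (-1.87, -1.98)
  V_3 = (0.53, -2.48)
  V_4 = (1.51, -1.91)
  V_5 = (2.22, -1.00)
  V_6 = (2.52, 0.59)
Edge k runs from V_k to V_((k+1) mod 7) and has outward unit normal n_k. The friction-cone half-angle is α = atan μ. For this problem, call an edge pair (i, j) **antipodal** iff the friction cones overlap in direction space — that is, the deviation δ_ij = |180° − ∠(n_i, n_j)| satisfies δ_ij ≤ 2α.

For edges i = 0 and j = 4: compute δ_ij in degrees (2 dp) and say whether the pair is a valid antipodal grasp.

δ = 13.64°, valid

α = atan 0.3 = 16.70°;  2α = 33.40°
edge 0: e_0 = (-3.23, -2.56);  n_0 = (-0.6211, +0.7837)
edge 4: e_4 = (+0.71, +0.91);  n_4 = (+0.7884, -0.6151)
∠(n_0, n_4) = 166.36°
δ = |180° − 166.36°| = 13.64°
13.64° ≤ 2α = 33.40°  →  valid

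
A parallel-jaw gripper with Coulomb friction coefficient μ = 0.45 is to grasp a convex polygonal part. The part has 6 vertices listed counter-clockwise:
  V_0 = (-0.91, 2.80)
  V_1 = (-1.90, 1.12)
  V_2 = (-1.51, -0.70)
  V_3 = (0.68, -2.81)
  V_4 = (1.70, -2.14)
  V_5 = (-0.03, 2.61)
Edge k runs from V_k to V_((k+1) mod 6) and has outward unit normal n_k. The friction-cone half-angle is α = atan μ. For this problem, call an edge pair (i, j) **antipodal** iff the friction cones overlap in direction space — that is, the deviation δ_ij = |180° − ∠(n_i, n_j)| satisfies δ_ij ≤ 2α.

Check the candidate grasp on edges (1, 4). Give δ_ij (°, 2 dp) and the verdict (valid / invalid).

α = atan 0.45 = 24.23°;  2α = 48.46°
edge 1: e_1 = (+0.39, -1.82);  n_1 = (-0.9778, -0.2095)
edge 4: e_4 = (-1.73, +4.75);  n_4 = (+0.9396, +0.3422)
∠(n_1, n_4) = 172.08°
δ = |180° − 172.08°| = 7.92°
7.92° ≤ 2α = 48.46°  →  valid

δ = 7.92°, valid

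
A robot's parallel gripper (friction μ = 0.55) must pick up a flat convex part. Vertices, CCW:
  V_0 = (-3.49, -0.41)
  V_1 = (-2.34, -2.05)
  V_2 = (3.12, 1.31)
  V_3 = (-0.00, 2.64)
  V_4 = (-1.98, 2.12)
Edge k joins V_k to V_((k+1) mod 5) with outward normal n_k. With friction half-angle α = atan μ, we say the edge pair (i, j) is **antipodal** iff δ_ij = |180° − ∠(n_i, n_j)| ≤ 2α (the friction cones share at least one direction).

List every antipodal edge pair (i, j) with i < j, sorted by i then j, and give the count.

count = 4; pairs: (0,2), (1,2), (1,3), (1,4)

α = atan 0.55 = 28.81°;  2α = 57.62°
n_0 = (-0.8188, -0.5741)
n_1 = (+0.5241, -0.8517)
n_2 = (+0.3921, +0.9199)
n_3 = (-0.2540, +0.9672)
n_4 = (-0.8587, +0.5125)
  (0,1): δ = 93.43°  ·
  (0,2): δ = 31.87°  ✓
  (0,3): δ = 69.68°  ·
  (0,4): δ = 114.13°  ·
  (1,2): δ = 54.70°  ✓
  (1,3): δ = 16.89°  ✓
  (1,4): δ = 27.56°  ✓
  (2,3): δ = 142.20°  ·
  (2,4): δ = 97.74°  ·
  (3,4): δ = 135.55°  ·
antipodal pairs: 4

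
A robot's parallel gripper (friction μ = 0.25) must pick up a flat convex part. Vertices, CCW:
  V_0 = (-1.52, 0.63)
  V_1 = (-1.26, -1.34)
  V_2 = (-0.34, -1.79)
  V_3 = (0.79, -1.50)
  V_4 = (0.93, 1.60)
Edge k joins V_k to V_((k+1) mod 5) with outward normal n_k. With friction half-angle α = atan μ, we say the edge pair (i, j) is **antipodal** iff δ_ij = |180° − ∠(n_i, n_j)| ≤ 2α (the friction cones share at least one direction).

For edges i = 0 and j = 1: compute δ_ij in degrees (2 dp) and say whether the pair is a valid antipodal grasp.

α = atan 0.25 = 14.04°;  2α = 28.07°
edge 0: e_0 = (+0.26, -1.97);  n_0 = (-0.9914, -0.1308)
edge 1: e_1 = (+0.92, -0.45);  n_1 = (-0.4394, -0.8983)
∠(n_0, n_1) = 56.42°
δ = |180° − 56.42°| = 123.58°
123.58° > 2α = 28.07°  →  invalid

δ = 123.58°, invalid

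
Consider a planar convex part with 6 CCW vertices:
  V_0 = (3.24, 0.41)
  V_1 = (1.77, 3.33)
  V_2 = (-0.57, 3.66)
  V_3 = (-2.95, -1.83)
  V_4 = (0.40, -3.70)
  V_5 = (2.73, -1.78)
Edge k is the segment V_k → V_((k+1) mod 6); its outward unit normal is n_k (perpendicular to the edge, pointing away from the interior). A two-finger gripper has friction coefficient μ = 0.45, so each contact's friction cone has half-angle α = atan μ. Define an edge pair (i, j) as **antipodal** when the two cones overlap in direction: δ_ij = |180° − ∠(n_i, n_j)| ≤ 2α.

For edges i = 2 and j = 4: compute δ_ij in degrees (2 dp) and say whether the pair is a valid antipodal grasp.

δ = 27.07°, valid

α = atan 0.45 = 24.23°;  2α = 48.46°
edge 2: e_2 = (-2.38, -5.49);  n_2 = (-0.9175, +0.3977)
edge 4: e_4 = (+2.33, +1.92);  n_4 = (+0.6359, -0.7717)
∠(n_2, n_4) = 152.93°
δ = |180° − 152.93°| = 27.07°
27.07° ≤ 2α = 48.46°  →  valid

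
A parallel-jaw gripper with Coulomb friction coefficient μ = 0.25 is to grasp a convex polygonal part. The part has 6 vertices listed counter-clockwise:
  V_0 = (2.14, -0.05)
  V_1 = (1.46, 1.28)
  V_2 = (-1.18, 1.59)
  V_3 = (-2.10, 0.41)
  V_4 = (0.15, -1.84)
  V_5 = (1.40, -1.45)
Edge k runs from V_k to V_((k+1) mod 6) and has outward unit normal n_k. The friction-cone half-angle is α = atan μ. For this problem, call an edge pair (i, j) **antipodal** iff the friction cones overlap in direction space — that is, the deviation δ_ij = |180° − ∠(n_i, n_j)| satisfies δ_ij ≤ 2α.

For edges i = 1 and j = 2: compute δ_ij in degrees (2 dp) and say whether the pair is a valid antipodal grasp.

δ = 121.24°, invalid

α = atan 0.25 = 14.04°;  2α = 28.07°
edge 1: e_1 = (-2.64, +0.31);  n_1 = (+0.1166, +0.9932)
edge 2: e_2 = (-0.92, -1.18);  n_2 = (-0.7886, +0.6149)
∠(n_1, n_2) = 58.76°
δ = |180° − 58.76°| = 121.24°
121.24° > 2α = 28.07°  →  invalid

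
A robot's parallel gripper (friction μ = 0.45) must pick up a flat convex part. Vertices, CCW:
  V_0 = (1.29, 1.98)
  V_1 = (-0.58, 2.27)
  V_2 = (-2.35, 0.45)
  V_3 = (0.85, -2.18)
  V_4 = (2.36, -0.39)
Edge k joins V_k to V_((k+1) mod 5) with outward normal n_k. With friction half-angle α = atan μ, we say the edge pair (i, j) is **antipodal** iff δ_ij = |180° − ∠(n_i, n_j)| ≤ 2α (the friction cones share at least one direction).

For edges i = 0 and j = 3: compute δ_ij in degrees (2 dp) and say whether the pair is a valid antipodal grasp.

δ = 58.67°, invalid

α = atan 0.45 = 24.23°;  2α = 48.46°
edge 0: e_0 = (-1.87, +0.29);  n_0 = (+0.1532, +0.9882)
edge 3: e_3 = (+1.51, +1.79);  n_3 = (+0.7644, -0.6448)
∠(n_0, n_3) = 121.33°
δ = |180° − 121.33°| = 58.67°
58.67° > 2α = 48.46°  →  invalid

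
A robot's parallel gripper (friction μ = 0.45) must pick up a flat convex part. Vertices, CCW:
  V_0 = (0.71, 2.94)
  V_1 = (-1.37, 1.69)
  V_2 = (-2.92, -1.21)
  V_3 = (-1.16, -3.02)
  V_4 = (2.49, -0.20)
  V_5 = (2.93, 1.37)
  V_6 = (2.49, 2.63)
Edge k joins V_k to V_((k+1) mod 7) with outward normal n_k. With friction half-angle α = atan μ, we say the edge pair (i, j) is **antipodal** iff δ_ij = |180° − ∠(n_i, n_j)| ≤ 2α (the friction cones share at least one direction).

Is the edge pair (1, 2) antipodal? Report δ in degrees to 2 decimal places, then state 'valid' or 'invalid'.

δ = 107.68°, invalid

α = atan 0.45 = 24.23°;  2α = 48.46°
edge 1: e_1 = (-1.55, -2.90);  n_1 = (-0.8819, +0.4714)
edge 2: e_2 = (+1.76, -1.81);  n_2 = (-0.7169, -0.6971)
∠(n_1, n_2) = 72.32°
δ = |180° − 72.32°| = 107.68°
107.68° > 2α = 48.46°  →  invalid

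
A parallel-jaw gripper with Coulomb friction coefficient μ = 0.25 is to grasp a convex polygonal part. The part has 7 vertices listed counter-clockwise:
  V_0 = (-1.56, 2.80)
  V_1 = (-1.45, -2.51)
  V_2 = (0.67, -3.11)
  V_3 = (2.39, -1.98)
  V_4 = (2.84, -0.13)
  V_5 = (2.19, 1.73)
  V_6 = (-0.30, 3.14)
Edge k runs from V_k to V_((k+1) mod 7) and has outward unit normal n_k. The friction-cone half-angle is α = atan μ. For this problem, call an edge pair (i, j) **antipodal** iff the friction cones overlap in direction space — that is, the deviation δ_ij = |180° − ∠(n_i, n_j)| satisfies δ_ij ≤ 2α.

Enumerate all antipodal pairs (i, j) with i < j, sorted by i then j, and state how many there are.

α = atan 0.25 = 14.04°;  2α = 28.07°
n_0 = (-0.9998, -0.0207)
n_1 = (-0.2723, -0.9622)
n_2 = (+0.5491, -0.8358)
n_3 = (+0.9717, -0.2364)
n_4 = (+0.9440, +0.3299)
n_5 = (+0.4927, +0.8702)
n_6 = (-0.2605, +0.9655)
  (0,1): δ = 106.99°  ·
  (0,2): δ = 57.88°  ·
  (0,3): δ = 14.86°  ✓
  (0,4): δ = 18.08°  ✓
  (0,5): δ = 59.29°  ·
  (0,6): δ = 103.91°  ·
  (1,2): δ = 130.89°  ·
  (1,3): δ = 87.87°  ·
  (1,4): δ = 54.93°  ·
  (1,5): δ = 13.72°  ✓
  (1,6): δ = 30.90°  ·
  (2,3): δ = 136.98°  ·
  (2,4): δ = 104.04°  ·
  (2,5): δ = 62.83°  ·
  (2,6): δ = 18.20°  ✓
  (3,4): δ = 147.07°  ·
  (3,5): δ = 105.85°  ·
  (3,6): δ = 61.23°  ·
  (4,5): δ = 138.78°  ·
  (4,6): δ = 94.16°  ·
  (5,6): δ = 135.38°  ·
antipodal pairs: 4

count = 4; pairs: (0,3), (0,4), (1,5), (2,6)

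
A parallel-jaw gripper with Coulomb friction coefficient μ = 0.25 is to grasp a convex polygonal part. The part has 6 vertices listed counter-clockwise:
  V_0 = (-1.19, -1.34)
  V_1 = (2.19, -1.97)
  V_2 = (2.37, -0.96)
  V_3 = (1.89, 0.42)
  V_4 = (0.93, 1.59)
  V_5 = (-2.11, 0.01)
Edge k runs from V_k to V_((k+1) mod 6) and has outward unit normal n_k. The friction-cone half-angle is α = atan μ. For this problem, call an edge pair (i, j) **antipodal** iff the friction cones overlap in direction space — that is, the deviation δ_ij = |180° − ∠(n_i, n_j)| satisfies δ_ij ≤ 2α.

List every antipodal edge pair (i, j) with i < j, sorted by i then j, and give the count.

count = 2; pairs: (2,5), (3,5)

α = atan 0.25 = 14.04°;  2α = 28.07°
n_0 = (-0.1832, -0.9831)
n_1 = (+0.9845, -0.1755)
n_2 = (+0.9445, +0.3285)
n_3 = (+0.7731, +0.6343)
n_4 = (-0.4612, +0.8873)
n_5 = (-0.8264, -0.5631)
  (0,1): δ = 89.55°  ·
  (0,2): δ = 60.26°  ·
  (0,3): δ = 40.07°  ·
  (0,4): δ = 38.02°  ·
  (0,5): δ = 134.83°  ·
  (1,2): δ = 150.72°  ·
  (1,3): δ = 130.53°  ·
  (1,4): δ = 52.43°  ·
  (1,5): δ = 44.38°  ·
  (2,3): δ = 159.81°  ·
  (2,4): δ = 81.72°  ·
  (2,5): δ = 15.09°  ✓
  (3,4): δ = 101.91°  ·
  (3,5): δ = 5.10°  ✓
  (4,5): δ = 83.19°  ·
antipodal pairs: 2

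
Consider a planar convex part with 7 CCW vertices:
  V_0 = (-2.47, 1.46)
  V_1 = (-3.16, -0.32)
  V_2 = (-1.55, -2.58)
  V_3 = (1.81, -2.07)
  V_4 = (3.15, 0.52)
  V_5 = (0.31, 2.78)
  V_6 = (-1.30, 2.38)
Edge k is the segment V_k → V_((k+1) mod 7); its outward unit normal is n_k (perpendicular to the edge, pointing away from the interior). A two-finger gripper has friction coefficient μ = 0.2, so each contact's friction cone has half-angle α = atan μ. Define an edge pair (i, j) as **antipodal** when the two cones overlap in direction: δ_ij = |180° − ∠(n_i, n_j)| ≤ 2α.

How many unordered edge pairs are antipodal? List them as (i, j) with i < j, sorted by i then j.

count = 3; pairs: (0,3), (1,4), (2,5)

α = atan 0.2 = 11.31°;  2α = 22.62°
n_0 = (-0.9324, +0.3614)
n_1 = (-0.8145, -0.5802)
n_2 = (+0.1501, -0.9887)
n_3 = (+0.8882, -0.4595)
n_4 = (+0.6227, +0.7825)
n_5 = (-0.2411, +0.9705)
n_6 = (-0.6181, +0.7861)
  (0,1): δ = 123.35°  ·
  (0,2): δ = 60.18°  ·
  (0,3): δ = 6.17°  ✓
  (0,4): δ = 72.68°  ·
  (0,5): δ = 125.14°  ·
  (0,6): δ = 149.37°  ·
  (1,2): δ = 116.83°  ·
  (1,3): δ = 62.82°  ·
  (1,4): δ = 16.02°  ✓
  (1,5): δ = 68.49°  ·
  (1,6): δ = 92.71°  ·
  (2,3): δ = 125.99°  ·
  (2,4): δ = 47.14°  ·
  (2,5): δ = 5.32°  ✓
  (2,6): δ = 29.55°  ·
  (3,4): δ = 101.16°  ·
  (3,5): δ = 48.69°  ·
  (3,6): δ = 24.47°  ·
  (4,5): δ = 127.54°  ·
  (4,6): δ = 103.31°  ·
  (5,6): δ = 155.77°  ·
antipodal pairs: 3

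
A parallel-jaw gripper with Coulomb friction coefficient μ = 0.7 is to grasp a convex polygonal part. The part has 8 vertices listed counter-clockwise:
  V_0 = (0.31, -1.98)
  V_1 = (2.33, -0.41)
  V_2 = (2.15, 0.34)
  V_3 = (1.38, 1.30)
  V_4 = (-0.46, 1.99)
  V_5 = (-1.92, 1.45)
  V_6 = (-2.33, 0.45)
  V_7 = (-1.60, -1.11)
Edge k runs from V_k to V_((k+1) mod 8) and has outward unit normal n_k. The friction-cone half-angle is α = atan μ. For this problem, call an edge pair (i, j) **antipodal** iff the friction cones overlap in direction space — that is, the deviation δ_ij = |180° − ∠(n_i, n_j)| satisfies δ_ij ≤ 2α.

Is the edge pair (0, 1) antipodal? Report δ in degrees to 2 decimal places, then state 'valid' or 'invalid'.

α = atan 0.7 = 34.99°;  2α = 69.98°
edge 0: e_0 = (+2.02, +1.57);  n_0 = (+0.6137, -0.7896)
edge 1: e_1 = (-0.18, +0.75);  n_1 = (+0.9724, +0.2334)
∠(n_0, n_1) = 65.64°
δ = |180° − 65.64°| = 114.36°
114.36° > 2α = 69.98°  →  invalid

δ = 114.36°, invalid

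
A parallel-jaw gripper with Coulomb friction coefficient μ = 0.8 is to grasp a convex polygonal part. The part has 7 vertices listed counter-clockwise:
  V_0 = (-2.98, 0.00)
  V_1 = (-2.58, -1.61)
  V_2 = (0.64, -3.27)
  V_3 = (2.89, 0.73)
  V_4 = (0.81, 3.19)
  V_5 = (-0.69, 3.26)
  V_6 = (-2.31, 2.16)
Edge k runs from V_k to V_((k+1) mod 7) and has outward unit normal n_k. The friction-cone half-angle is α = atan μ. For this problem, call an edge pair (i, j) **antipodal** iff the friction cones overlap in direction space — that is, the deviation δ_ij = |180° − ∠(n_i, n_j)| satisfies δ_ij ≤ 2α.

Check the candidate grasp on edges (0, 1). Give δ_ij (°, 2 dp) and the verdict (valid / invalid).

α = atan 0.8 = 38.66°;  2α = 77.32°
edge 0: e_0 = (+0.40, -1.61);  n_0 = (-0.9705, -0.2411)
edge 1: e_1 = (+3.22, -1.66);  n_1 = (-0.4582, -0.8888)
∠(n_0, n_1) = 48.78°
δ = |180° − 48.78°| = 131.22°
131.22° > 2α = 77.32°  →  invalid

δ = 131.22°, invalid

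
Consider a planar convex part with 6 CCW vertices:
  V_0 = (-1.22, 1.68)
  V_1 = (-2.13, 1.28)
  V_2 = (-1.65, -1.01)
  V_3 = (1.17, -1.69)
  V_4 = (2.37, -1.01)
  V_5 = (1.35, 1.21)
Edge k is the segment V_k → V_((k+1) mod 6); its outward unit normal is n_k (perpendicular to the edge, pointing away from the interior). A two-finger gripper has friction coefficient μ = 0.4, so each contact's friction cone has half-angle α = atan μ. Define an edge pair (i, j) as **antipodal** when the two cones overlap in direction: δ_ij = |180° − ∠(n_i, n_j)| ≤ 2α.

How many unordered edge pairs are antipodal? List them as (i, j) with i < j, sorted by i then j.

count = 5; pairs: (0,2), (0,3), (1,4), (2,5), (3,5)

α = atan 0.4 = 21.80°;  2α = 43.60°
n_0 = (-0.4024, +0.9155)
n_1 = (-0.9787, -0.2051)
n_2 = (-0.2344, -0.9721)
n_3 = (+0.4930, -0.8700)
n_4 = (+0.9087, +0.4175)
n_5 = (+0.1799, +0.9837)
  (0,1): δ = 101.89°  ·
  (0,2): δ = 37.29°  ✓
  (0,3): δ = 5.81°  ✓
  (0,4): δ = 90.95°  ·
  (0,5): δ = 145.91°  ·
  (1,2): δ = 115.40°  ·
  (1,3): δ = 72.30°  ·
  (1,4): δ = 12.84°  ✓
  (1,5): δ = 67.80°  ·
  (2,3): δ = 136.90°  ·
  (2,4): δ = 51.77°  ·
  (2,5): δ = 3.19°  ✓
  (3,4): δ = 94.86°  ·
  (3,5): δ = 39.90°  ✓
  (4,5): δ = 125.04°  ·
antipodal pairs: 5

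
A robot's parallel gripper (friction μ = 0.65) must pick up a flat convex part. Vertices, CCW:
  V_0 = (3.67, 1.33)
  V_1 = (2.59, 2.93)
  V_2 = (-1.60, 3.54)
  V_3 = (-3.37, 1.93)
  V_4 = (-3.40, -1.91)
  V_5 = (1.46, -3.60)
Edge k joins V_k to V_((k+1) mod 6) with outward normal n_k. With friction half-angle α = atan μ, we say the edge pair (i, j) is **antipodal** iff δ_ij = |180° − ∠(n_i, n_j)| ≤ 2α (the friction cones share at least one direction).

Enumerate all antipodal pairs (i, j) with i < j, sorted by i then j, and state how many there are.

count = 6; pairs: (0,3), (0,4), (1,4), (2,4), (2,5), (3,5)

α = atan 0.65 = 33.02°;  2α = 66.05°
n_0 = (+0.8288, +0.5595)
n_1 = (+0.1441, +0.9896)
n_2 = (-0.6729, +0.7398)
n_3 = (-1.0000, +0.0078)
n_4 = (-0.3284, -0.9445)
n_5 = (+0.9125, -0.4091)
  (0,1): δ = 132.30°  ·
  (0,2): δ = 81.73°  ·
  (0,3): δ = 34.47°  ✓
  (0,4): δ = 36.81°  ✓
  (0,5): δ = 121.84°  ·
  (1,2): δ = 129.43°  ·
  (1,3): δ = 82.16°  ·
  (1,4): δ = 10.89°  ✓
  (1,5): δ = 74.14°  ·
  (2,3): δ = 132.74°  ·
  (2,4): δ = 61.46°  ✓
  (2,5): δ = 23.56°  ✓
  (3,4): δ = 108.73°  ·
  (3,5): δ = 23.70°  ✓
  (4,5): δ = 94.97°  ·
antipodal pairs: 6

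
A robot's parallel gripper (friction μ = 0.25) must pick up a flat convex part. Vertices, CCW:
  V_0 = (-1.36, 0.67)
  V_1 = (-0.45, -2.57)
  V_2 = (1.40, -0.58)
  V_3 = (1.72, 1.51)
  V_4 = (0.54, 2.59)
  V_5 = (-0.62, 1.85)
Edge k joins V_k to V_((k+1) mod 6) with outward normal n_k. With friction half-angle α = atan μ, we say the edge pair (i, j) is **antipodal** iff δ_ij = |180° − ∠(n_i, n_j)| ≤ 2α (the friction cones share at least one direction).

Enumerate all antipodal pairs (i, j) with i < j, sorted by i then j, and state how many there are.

count = 4; pairs: (0,2), (1,4), (1,5), (2,5)

α = atan 0.25 = 14.04°;  2α = 28.07°
n_0 = (-0.9627, -0.2704)
n_1 = (+0.7324, -0.6809)
n_2 = (+0.9885, -0.1513)
n_3 = (+0.6752, +0.7377)
n_4 = (-0.5378, +0.8431)
n_5 = (-0.8472, +0.5313)
  (0,1): δ = 58.60°  ·
  (0,2): δ = 24.39°  ✓
  (0,3): δ = 31.85°  ·
  (0,4): δ = 106.85°  ·
  (0,5): δ = 132.22°  ·
  (1,2): δ = 145.79°  ·
  (1,3): δ = 89.55°  ·
  (1,4): δ = 14.55°  ✓
  (1,5): δ = 10.82°  ✓
  (2,3): δ = 123.76°  ·
  (2,4): δ = 48.76°  ·
  (2,5): δ = 23.39°  ✓
  (3,4): δ = 105.00°  ·
  (3,5): δ = 79.63°  ·
  (4,5): δ = 154.63°  ·
antipodal pairs: 4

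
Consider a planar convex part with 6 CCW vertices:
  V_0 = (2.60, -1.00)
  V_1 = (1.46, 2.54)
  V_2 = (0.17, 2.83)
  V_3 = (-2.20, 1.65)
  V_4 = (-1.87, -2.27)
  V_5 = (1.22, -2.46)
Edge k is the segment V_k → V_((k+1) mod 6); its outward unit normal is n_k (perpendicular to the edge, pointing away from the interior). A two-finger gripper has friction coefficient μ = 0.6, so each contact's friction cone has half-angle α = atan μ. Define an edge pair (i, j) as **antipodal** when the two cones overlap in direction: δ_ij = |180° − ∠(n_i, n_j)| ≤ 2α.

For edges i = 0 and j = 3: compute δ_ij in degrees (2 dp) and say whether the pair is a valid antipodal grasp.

α = atan 0.6 = 30.96°;  2α = 61.93°
edge 0: e_0 = (-1.14, +3.54);  n_0 = (+0.9519, +0.3065)
edge 3: e_3 = (+0.33, -3.92);  n_3 = (-0.9965, -0.0839)
∠(n_0, n_3) = 166.96°
δ = |180° − 166.96°| = 13.04°
13.04° ≤ 2α = 61.93°  →  valid

δ = 13.04°, valid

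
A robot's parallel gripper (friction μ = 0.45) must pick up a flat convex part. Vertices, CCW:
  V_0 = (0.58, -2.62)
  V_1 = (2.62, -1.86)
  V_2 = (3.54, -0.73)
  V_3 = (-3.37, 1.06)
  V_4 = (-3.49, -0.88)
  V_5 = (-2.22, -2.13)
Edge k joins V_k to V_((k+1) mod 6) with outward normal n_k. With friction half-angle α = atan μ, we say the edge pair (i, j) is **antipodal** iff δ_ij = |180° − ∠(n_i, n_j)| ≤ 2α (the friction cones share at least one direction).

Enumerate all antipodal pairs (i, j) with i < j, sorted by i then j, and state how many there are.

α = atan 0.45 = 24.23°;  2α = 48.46°
n_0 = (+0.3491, -0.9371)
n_1 = (+0.7755, -0.6314)
n_2 = (+0.2508, +0.9680)
n_3 = (-0.9981, +0.0617)
n_4 = (-0.7015, -0.7127)
n_5 = (-0.1724, -0.9850)
  (0,1): δ = 149.58°  ·
  (0,2): δ = 34.96°  ✓
  (0,3): δ = 66.03°  ·
  (0,4): δ = 115.02°  ·
  (0,5): δ = 149.64°  ·
  (1,2): δ = 65.37°  ·
  (1,3): δ = 35.61°  ✓
  (1,4): δ = 84.61°  ·
  (1,5): δ = 119.22°  ·
  (2,3): δ = 79.02°  ·
  (2,4): δ = 30.02°  ✓
  (2,5): δ = 4.60°  ✓
  (3,4): δ = 131.01°  ·
  (3,5): δ = 96.39°  ·
  (4,5): δ = 145.38°  ·
antipodal pairs: 4

count = 4; pairs: (0,2), (1,3), (2,4), (2,5)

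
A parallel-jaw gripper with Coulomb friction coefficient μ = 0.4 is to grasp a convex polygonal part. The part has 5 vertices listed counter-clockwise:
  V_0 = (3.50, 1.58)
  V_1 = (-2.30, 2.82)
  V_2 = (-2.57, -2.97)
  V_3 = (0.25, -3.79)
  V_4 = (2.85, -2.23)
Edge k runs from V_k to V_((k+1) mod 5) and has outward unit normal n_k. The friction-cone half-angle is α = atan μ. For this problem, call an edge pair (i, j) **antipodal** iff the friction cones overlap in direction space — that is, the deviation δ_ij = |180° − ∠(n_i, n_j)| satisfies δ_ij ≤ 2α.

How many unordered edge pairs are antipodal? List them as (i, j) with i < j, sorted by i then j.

count = 3; pairs: (0,2), (0,3), (1,4)

α = atan 0.4 = 21.80°;  2α = 43.60°
n_0 = (+0.2091, +0.9779)
n_1 = (-0.9989, +0.0466)
n_2 = (-0.2792, -0.9602)
n_3 = (+0.5145, -0.8575)
n_4 = (+0.9858, -0.1682)
  (0,1): δ = 80.60°  ·
  (0,2): δ = 4.15°  ✓
  (0,3): δ = 43.03°  ✓
  (0,4): δ = 92.39°  ·
  (1,2): δ = 103.54°  ·
  (1,3): δ = 56.37°  ·
  (1,4): δ = 7.01°  ✓
  (2,3): δ = 132.82°  ·
  (2,4): δ = 83.47°  ·
  (3,4): δ = 130.65°  ·
antipodal pairs: 3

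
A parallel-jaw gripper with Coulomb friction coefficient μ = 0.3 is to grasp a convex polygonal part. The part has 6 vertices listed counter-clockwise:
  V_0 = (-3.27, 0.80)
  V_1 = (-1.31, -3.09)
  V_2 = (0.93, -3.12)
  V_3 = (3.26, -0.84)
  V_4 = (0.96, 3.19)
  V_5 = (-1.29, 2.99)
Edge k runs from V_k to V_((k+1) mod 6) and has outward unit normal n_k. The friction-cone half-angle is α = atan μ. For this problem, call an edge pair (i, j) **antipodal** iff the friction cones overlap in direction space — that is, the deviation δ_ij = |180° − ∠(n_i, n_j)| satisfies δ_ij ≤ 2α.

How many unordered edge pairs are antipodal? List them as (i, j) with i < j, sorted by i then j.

α = atan 0.3 = 16.70°;  2α = 33.40°
n_0 = (-0.8930, -0.4500)
n_1 = (-0.0134, -0.9999)
n_2 = (+0.6994, -0.7147)
n_3 = (+0.8685, +0.4957)
n_4 = (-0.0885, +0.9961)
n_5 = (-0.7418, +0.6706)
  (0,1): δ = 117.51°  ·
  (0,2): δ = 72.36°  ·
  (0,3): δ = 2.97°  ✓
  (0,4): δ = 68.34°  ·
  (0,5): δ = 111.14°  ·
  (1,2): δ = 134.85°  ·
  (1,3): δ = 59.52°  ·
  (1,4): δ = 5.85°  ✓
  (1,5): δ = 48.65°  ·
  (2,3): δ = 104.66°  ·
  (2,4): δ = 39.30°  ·
  (2,5): δ = 3.50°  ✓
  (3,4): δ = 114.63°  ·
  (3,5): δ = 71.83°  ·
  (4,5): δ = 137.20°  ·
antipodal pairs: 3

count = 3; pairs: (0,3), (1,4), (2,5)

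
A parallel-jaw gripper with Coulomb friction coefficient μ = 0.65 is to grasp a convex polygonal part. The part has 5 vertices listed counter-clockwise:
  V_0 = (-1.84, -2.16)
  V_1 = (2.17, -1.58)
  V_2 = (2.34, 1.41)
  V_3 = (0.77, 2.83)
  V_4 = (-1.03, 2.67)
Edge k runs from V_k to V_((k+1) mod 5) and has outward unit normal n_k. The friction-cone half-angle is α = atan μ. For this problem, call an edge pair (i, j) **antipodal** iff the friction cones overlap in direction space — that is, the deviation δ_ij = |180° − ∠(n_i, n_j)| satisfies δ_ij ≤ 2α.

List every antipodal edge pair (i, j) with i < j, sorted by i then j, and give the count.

count = 4; pairs: (0,2), (0,3), (1,4), (2,4)

α = atan 0.65 = 33.02°;  2α = 66.05°
n_0 = (+0.1431, -0.9897)
n_1 = (+0.9984, -0.0568)
n_2 = (+0.6708, +0.7416)
n_3 = (-0.0885, +0.9961)
n_4 = (-0.9862, +0.1654)
  (0,1): δ = 101.48°  ·
  (0,2): δ = 50.36°  ✓
  (0,3): δ = 3.15°  ✓
  (0,4): δ = 72.25°  ·
  (1,2): δ = 128.87°  ·
  (1,3): δ = 81.67°  ·
  (1,4): δ = 6.27°  ✓
  (2,3): δ = 132.79°  ·
  (2,4): δ = 57.39°  ✓
  (3,4): δ = 104.60°  ·
antipodal pairs: 4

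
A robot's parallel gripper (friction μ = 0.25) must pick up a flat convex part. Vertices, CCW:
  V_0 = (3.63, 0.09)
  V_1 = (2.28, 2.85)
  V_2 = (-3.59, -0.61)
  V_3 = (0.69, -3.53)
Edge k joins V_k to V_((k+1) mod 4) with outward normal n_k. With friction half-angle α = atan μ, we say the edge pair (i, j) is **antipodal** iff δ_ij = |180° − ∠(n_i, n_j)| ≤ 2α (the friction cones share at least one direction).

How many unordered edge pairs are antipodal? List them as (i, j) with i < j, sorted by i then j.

count = 1; pairs: (1,3)

α = atan 0.25 = 14.04°;  2α = 28.07°
n_0 = (+0.8983, +0.4394)
n_1 = (-0.5078, +0.8615)
n_2 = (-0.5636, -0.8261)
n_3 = (+0.7762, -0.6304)
  (0,1): δ = 85.55°  ·
  (0,2): δ = 29.63°  ·
  (0,3): δ = 114.85°  ·
  (1,2): δ = 64.82°  ·
  (1,3): δ = 20.40°  ✓
  (2,3): δ = 94.78°  ·
antipodal pairs: 1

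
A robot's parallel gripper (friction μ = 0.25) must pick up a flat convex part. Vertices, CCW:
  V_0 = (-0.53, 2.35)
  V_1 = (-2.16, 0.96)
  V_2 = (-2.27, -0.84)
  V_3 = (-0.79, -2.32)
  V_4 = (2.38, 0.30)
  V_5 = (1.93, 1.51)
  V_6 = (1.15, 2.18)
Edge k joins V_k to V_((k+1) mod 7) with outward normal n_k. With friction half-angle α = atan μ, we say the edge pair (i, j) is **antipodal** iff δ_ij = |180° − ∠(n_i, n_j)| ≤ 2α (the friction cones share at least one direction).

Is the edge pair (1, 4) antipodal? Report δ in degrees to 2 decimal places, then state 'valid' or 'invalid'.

δ = 23.90°, valid

α = atan 0.25 = 14.04°;  2α = 28.07°
edge 1: e_1 = (-0.11, -1.80);  n_1 = (-0.9981, +0.0610)
edge 4: e_4 = (-0.45, +1.21);  n_4 = (+0.9373, +0.3486)
∠(n_1, n_4) = 156.10°
δ = |180° − 156.10°| = 23.90°
23.90° ≤ 2α = 28.07°  →  valid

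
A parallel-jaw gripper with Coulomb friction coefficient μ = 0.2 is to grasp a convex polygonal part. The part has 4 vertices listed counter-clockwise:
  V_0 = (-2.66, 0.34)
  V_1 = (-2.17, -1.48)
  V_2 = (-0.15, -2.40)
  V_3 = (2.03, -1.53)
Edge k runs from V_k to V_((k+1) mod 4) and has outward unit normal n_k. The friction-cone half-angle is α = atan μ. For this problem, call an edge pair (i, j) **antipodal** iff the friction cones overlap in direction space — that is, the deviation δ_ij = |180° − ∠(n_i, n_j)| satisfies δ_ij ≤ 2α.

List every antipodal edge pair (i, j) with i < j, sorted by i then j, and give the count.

α = atan 0.2 = 11.31°;  2α = 22.62°
n_0 = (-0.9656, -0.2600)
n_1 = (-0.4145, -0.9101)
n_2 = (+0.3707, -0.9288)
n_3 = (+0.3704, +0.9289)
  (0,1): δ = 129.56°  ·
  (0,2): δ = 83.31°  ·
  (0,3): δ = 53.19°  ·
  (1,2): δ = 133.76°  ·
  (1,3): δ = 2.75°  ✓
  (2,3): δ = 43.49°  ·
antipodal pairs: 1

count = 1; pairs: (1,3)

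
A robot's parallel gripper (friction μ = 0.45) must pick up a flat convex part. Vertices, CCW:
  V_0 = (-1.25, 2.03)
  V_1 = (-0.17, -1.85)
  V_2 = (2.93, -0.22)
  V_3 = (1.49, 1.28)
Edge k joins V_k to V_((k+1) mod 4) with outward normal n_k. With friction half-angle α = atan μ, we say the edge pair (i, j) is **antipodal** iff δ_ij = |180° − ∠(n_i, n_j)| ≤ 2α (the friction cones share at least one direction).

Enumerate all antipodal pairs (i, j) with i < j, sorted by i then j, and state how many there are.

α = atan 0.45 = 24.23°;  2α = 48.46°
n_0 = (-0.9634, -0.2682)
n_1 = (+0.4654, -0.8851)
n_2 = (+0.7214, +0.6925)
n_3 = (+0.2640, +0.9645)
  (0,1): δ = 77.82°  ·
  (0,2): δ = 28.28°  ✓
  (0,3): δ = 59.14°  ·
  (1,2): δ = 73.90°  ·
  (1,3): δ = 43.04°  ✓
  (2,3): δ = 149.14°  ·
antipodal pairs: 2

count = 2; pairs: (0,2), (1,3)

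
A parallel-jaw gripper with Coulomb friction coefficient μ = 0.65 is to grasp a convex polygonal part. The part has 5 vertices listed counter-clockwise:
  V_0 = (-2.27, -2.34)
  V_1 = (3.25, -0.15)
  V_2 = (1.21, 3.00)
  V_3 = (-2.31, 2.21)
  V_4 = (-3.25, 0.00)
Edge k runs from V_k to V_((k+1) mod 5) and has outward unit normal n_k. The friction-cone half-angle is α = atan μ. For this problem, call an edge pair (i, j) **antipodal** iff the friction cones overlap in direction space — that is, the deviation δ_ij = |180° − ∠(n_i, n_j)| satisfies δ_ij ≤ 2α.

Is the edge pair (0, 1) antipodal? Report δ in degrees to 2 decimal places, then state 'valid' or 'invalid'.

δ = 78.71°, invalid

α = atan 0.65 = 33.02°;  2α = 66.05°
edge 0: e_0 = (+5.52, +2.19);  n_0 = (+0.3688, -0.9295)
edge 1: e_1 = (-2.04, +3.15);  n_1 = (+0.8394, +0.5436)
∠(n_0, n_1) = 101.29°
δ = |180° − 101.29°| = 78.71°
78.71° > 2α = 66.05°  →  invalid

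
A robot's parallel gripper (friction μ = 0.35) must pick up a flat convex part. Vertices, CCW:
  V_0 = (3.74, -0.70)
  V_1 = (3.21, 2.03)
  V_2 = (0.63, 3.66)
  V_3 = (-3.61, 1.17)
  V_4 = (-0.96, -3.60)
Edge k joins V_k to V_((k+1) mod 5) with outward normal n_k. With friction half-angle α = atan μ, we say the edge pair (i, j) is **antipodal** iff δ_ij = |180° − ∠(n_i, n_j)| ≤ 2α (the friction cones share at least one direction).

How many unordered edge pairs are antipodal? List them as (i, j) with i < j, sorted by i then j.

α = atan 0.35 = 19.29°;  2α = 38.58°
n_0 = (+0.9817, +0.1906)
n_1 = (+0.5341, +0.8454)
n_2 = (-0.5064, +0.8623)
n_3 = (-0.8742, -0.4856)
n_4 = (+0.5251, -0.8510)
  (0,1): δ = 133.27°  ·
  (0,2): δ = 70.56°  ·
  (0,3): δ = 18.07°  ✓
  (0,4): δ = 110.69°  ·
  (1,2): δ = 117.29°  ·
  (1,3): δ = 28.66°  ✓
  (1,4): δ = 63.96°  ·
  (2,3): δ = 91.37°  ·
  (2,4): δ = 1.25°  ✓
  (3,4): δ = 87.38°  ·
antipodal pairs: 3

count = 3; pairs: (0,3), (1,3), (2,4)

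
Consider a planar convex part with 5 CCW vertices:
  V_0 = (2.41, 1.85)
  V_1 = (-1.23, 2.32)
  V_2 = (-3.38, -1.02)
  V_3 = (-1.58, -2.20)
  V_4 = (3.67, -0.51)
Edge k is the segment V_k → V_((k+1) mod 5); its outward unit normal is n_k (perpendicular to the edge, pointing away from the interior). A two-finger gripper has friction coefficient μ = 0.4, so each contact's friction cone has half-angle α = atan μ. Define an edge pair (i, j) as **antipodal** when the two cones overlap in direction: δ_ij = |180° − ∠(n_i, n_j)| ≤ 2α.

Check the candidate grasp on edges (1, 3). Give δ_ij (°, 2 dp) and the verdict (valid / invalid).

α = atan 0.4 = 21.80°;  2α = 43.60°
edge 1: e_1 = (-2.15, -3.34);  n_1 = (-0.8409, +0.5413)
edge 3: e_3 = (+5.25, +1.69);  n_3 = (+0.3064, -0.9519)
∠(n_1, n_3) = 140.61°
δ = |180° − 140.61°| = 39.39°
39.39° ≤ 2α = 43.60°  →  valid

δ = 39.39°, valid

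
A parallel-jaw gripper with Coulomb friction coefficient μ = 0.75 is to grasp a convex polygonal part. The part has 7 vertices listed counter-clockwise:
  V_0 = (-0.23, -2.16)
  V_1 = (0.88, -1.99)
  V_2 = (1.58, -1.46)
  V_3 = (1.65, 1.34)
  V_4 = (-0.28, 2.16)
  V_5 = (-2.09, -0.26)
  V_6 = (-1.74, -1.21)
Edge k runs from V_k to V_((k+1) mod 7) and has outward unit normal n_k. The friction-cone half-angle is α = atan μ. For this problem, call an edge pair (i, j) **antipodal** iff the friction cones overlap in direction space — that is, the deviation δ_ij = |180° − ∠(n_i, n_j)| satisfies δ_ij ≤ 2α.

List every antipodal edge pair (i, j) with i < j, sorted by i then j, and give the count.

α = atan 0.75 = 36.87°;  2α = 73.74°
n_0 = (+0.1514, -0.9885)
n_1 = (+0.6036, -0.7973)
n_2 = (+0.9997, -0.0250)
n_3 = (+0.3910, +0.9204)
n_4 = (-0.8008, +0.5989)
n_5 = (-0.9383, -0.3457)
n_6 = (-0.5325, -0.8464)
  (0,1): δ = 151.58°  ·
  (0,2): δ = 100.14°  ·
  (0,3): δ = 31.73°  ✓
  (0,4): δ = 44.50°  ✓
  (0,5): δ = 101.52°  ·
  (0,6): δ = 139.12°  ·
  (1,2): δ = 128.56°  ·
  (1,3): δ = 60.15°  ✓
  (1,4): δ = 16.08°  ✓
  (1,5): δ = 73.09°  ✓
  (1,6): δ = 110.69°  ·
  (2,3): δ = 111.59°  ·
  (2,4): δ = 35.36°  ✓
  (2,5): δ = 21.66°  ✓
  (2,6): δ = 59.26°  ✓
  (3,4): δ = 103.77°  ·
  (3,5): δ = 46.76°  ✓
  (3,6): δ = 9.16°  ✓
  (4,5): δ = 122.98°  ·
  (4,6): δ = 85.38°  ·
  (5,6): δ = 142.40°  ·
antipodal pairs: 10

count = 10; pairs: (0,3), (0,4), (1,3), (1,4), (1,5), (2,4), (2,5), (2,6), (3,5), (3,6)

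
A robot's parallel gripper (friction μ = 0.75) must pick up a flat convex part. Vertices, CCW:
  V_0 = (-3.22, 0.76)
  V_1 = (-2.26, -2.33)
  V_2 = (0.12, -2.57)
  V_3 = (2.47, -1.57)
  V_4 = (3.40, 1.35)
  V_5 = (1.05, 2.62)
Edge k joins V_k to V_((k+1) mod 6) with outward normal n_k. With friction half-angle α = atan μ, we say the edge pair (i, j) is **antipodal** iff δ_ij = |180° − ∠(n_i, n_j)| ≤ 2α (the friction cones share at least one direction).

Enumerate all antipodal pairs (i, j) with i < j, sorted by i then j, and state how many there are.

α = atan 0.75 = 36.87°;  2α = 73.74°
n_0 = (-0.9550, -0.2967)
n_1 = (-0.1003, -0.9950)
n_2 = (+0.3916, -0.9202)
n_3 = (+0.9528, -0.3035)
n_4 = (+0.4754, +0.8797)
n_5 = (-0.3994, +0.9168)
  (0,1): δ = 113.02°  ·
  (0,2): δ = 84.21°  ·
  (0,3): δ = 34.93°  ✓
  (0,4): δ = 44.35°  ✓
  (0,5): δ = 96.28°  ·
  (1,2): δ = 151.19°  ·
  (1,3): δ = 101.91°  ·
  (1,4): δ = 22.63°  ✓
  (1,5): δ = 29.30°  ✓
  (2,3): δ = 130.72°  ·
  (2,4): δ = 51.44°  ✓
  (2,5): δ = 0.49°  ✓
  (3,4): δ = 100.72°  ·
  (3,5): δ = 48.80°  ✓
  (4,5): δ = 128.07°  ·
antipodal pairs: 7

count = 7; pairs: (0,3), (0,4), (1,4), (1,5), (2,4), (2,5), (3,5)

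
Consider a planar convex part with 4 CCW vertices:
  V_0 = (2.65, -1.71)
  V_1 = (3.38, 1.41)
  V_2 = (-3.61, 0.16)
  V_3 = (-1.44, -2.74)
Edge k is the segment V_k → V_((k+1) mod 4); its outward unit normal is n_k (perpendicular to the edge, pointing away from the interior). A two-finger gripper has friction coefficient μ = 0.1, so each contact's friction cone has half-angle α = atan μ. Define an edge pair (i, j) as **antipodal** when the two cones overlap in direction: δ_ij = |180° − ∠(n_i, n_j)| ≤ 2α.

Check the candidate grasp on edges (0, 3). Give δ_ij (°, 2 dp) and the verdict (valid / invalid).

δ = 117.30°, invalid

α = atan 0.1 = 5.71°;  2α = 11.42°
edge 0: e_0 = (+0.73, +3.12);  n_0 = (+0.9737, -0.2278)
edge 3: e_3 = (+4.09, +1.03);  n_3 = (+0.2442, -0.9697)
∠(n_0, n_3) = 62.70°
δ = |180° − 62.70°| = 117.30°
117.30° > 2α = 11.42°  →  invalid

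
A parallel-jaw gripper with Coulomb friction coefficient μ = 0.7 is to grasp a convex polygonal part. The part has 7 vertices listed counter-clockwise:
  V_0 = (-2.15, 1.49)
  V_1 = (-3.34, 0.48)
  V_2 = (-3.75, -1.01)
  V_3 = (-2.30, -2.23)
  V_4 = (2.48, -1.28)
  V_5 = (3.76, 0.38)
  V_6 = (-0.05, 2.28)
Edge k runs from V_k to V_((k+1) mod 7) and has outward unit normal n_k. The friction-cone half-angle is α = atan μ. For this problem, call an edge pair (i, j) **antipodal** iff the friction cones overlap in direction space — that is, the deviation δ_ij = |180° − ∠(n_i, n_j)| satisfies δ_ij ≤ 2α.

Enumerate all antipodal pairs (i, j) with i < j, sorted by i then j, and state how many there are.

count = 9; pairs: (0,3), (0,4), (1,3), (1,4), (2,5), (2,6), (3,5), (3,6), (4,6)

α = atan 0.7 = 34.99°;  2α = 69.98°
n_0 = (-0.6471, +0.7624)
n_1 = (-0.9642, +0.2653)
n_2 = (-0.6438, -0.7652)
n_3 = (+0.1949, -0.9808)
n_4 = (+0.7919, -0.6106)
n_5 = (+0.4463, +0.8949)
n_6 = (-0.3521, +0.9360)
  (0,1): δ = 145.71°  ·
  (0,2): δ = 80.40°  ·
  (0,3): δ = 29.08°  ✓
  (0,4): δ = 12.04°  ✓
  (0,5): δ = 113.17°  ·
  (0,6): δ = 160.29°  ·
  (1,2): δ = 114.69°  ·
  (1,3): δ = 63.37°  ✓
  (1,4): δ = 22.25°  ✓
  (1,5): δ = 78.88°  ·
  (1,6): δ = 126.00°  ·
  (2,3): δ = 128.68°  ·
  (2,4): δ = 87.56°  ·
  (2,5): δ = 13.57°  ✓
  (2,6): δ = 60.69°  ✓
  (3,4): δ = 138.88°  ·
  (3,5): δ = 37.75°  ✓
  (3,6): δ = 9.38°  ✓
  (4,5): δ = 78.87°  ·
  (4,6): δ = 31.75°  ✓
  (5,6): δ = 132.88°  ·
antipodal pairs: 9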